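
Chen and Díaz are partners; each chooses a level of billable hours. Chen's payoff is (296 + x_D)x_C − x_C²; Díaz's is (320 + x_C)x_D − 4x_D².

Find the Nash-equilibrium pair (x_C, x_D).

Expanding Chen's payoff: 296x_C + x_Dx_C − x_C².
∂π/∂x_C = 296 + x_D − 2x_C = 0, so x_C = 148 + 0.5x_D.
Likewise for Díaz: x_D = 40 + 0.125x_C.
Substituting the second reaction function into the first: x_C = 148 + 0.5(40 + 0.125x_C), which gives 0.9375x_C = 168 ⇒ x_C = 179.2.
Then x_D = 40 + 0.125·179.2 = 62.4.

179.2, 62.4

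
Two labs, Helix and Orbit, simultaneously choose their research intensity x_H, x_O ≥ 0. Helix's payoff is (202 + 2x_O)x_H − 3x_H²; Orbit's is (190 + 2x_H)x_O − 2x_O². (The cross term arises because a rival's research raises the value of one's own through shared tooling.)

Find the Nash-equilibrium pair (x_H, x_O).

Expanding Helix's payoff: 202x_H + 2x_Ox_H − 3x_H².
∂π/∂x_H = 202 + 2x_O − 6x_H = 0, so x_H = 101/3 + (1/3)x_O.
Likewise for Orbit: x_O = 47.5 + 0.5x_H.
Substituting the second reaction function into the first: x_H = 101/3 + (1/3)(47.5 + 0.5x_H), which gives (5/6)x_H = 49.5 ⇒ x_H = 59.4.
Then x_O = 47.5 + 0.5·59.4 = 77.2.

59.4, 77.2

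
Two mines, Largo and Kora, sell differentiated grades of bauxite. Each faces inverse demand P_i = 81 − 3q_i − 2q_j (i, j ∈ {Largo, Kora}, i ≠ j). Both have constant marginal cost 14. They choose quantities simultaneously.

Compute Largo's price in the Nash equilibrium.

39.125

Mine Largo's profit: π = q_{Largo}(81 − 3q_{Largo} − 2q_{Kora}) − 14q_{Largo}.
∂π/∂q_{Largo} = 67 − 6q_{Largo} − 2q_{Kora} = 0 ⇒ q_{Largo} = 67/6 − (1/3)q_{Kora}.
By symmetry q_{Kora} = q_{Largo}; substituting into the reaction function, (4/3)q_{Largo} = 67/6 and q_{Largo} = 8.375.
P_{Largo} = 81 − 3·8.375 − 2·8.375 = 39.125.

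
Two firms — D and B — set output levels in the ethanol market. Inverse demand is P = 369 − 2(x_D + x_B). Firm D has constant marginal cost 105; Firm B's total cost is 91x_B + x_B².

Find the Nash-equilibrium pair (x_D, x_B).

Firm D's profit: π = x_D(369 − 2(x_D + x_B)) − 105x_D.
∂π/∂x_D = 264 − 4x_D − 2x_B = 0, so x_D = 66 − 0.5x_B.
For B: ∂π/∂x_B = 278 − 6x_B − 2x_D = 0 ⇒ x_B = 139/3 − (1/3)x_D.
Solving the two reaction functions simultaneously: (1 − (−0.5)(−1/3))x_D = 66 − 0.5·(139/3), so (5/6)x_D = 257/6 and x_D = 51.4.
Then x_B = 139/3 − (1/3)·51.4 = 29.2.

51.4, 29.2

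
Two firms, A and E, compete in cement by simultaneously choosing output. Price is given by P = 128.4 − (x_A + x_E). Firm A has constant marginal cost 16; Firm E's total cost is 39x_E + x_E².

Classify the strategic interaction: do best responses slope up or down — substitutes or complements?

Firm A's profit: π = x_A(128.4 − (x_A + x_E)) − 16x_A.
∂π/∂x_A = 112.4 − 2x_A − x_E = 0, so x_A = 56.2 − 0.5x_E.
The best-response slope dx_A/dx_E = −0.5 < 0: the reaction function is downward-sloping, so the choices are strategic substitutes.

strategic substitutes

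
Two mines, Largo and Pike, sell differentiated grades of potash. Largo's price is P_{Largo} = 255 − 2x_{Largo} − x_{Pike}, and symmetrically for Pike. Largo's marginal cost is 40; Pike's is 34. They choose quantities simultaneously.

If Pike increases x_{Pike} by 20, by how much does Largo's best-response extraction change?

Mine Largo's profit: π = x_{Largo}(255 − 2x_{Largo} − x_{Pike}) − 40x_{Largo}.
∂π/∂x_{Largo} = 215 − 4x_{Largo} − x_{Pike} = 0 ⇒ x_{Largo} = 53.75 − 0.25x_{Pike}.
The reaction-function slope is −0.25, so a 20-unit rise in x_{Pike} moves x_{Largo} by −0.25 × 20 = −5. Largo's best response falls — the actions are strategic substitutes.

-5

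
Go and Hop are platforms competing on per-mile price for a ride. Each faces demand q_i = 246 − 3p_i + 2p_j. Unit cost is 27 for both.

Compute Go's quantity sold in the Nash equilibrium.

164.25

Go's profit: π = (p_{Go} − 27)(246 − 3p_{Go} + 2p_{Hop}).
∂π/∂p_{Go} = 327 − 6p_{Go} + 2p_{Hop} = 0 ⇒ p_{Go} = 54.5 + (1/3)p_{Hop}.
Setting p_{Go} = p_{Hop} in the reaction function: p_{Go} = 54.5 + (1/3)p_{Go}, so p_{Go} = 54.5 / (2/3) = 81.75.
q_{Go} = 246 − 3·81.75 + 2·81.75 = 164.25.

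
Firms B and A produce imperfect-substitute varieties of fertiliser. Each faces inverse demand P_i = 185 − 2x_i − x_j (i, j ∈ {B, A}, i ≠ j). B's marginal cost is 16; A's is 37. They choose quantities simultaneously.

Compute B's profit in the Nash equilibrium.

Firm B's profit: π = x_B(185 − 2x_B − x_A) − 16x_B.
∂π/∂x_B = 169 − 4x_B − x_A = 0 ⇒ x_B = 42.25 − 0.25x_A.
Similarly x_A = 37 − 0.25x_B.
Substituting the second reaction function into the first: x_B = 42.25 − 0.25(37 − 0.25x_B), which gives 0.9375x_B = 33 ⇒ x_B = 35.2.
Then x_A = 37 − 0.25·35.2 = 28.2.
P_B = 185 − 2·35.2 − 28.2 = 86.4.
Profit = (86.4 − 16)·35.2 = 2478.08.

2478.08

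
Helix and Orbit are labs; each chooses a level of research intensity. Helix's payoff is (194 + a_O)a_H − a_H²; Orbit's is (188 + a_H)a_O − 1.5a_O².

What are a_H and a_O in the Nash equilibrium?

Expanding Helix's payoff: 194a_H + a_Oa_H − a_H².
∂π/∂a_H = 194 + a_O − 2a_H = 0, so a_H = 97 + 0.5a_O.
Likewise for Orbit: a_O = 188/3 + (1/3)a_H.
Solving the two reaction functions simultaneously: (1 − (0.5)(1/3))a_H = 97 + 0.5·(188/3), so (5/6)a_H = 385/3 and a_H = 154.
Then a_O = 188/3 + (1/3)·154 = 114.

154, 114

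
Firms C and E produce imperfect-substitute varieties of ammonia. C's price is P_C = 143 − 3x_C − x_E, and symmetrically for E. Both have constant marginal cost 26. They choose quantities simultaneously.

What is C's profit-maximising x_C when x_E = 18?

16.5

Firm C's profit: π = x_C(143 − 3x_C − x_E) − 26x_C.
∂π/∂x_C = 117 − 6x_C − x_E = 0 ⇒ x_C = 19.5 − (1/6)x_E.
At x_E = 18: x_C = 19.5 − (1/6)·18 = 16.5.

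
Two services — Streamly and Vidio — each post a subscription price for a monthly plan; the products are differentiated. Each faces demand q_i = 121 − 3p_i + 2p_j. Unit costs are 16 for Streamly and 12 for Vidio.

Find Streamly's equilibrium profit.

Streamly's profit: π = (p_{Streamly} − 16)(121 − 3p_{Streamly} + 2p_{Vidio}).
∂π/∂p_{Streamly} = 169 − 6p_{Streamly} + 2p_{Vidio} = 0 ⇒ p_{Streamly} = 169/6 + (1/3)p_{Vidio}.
Similarly p_{Vidio} = 157/6 + (1/3)p_{Streamly}.
Solving the two reaction functions simultaneously: (1 − (1/3)(1/3))p_{Streamly} = 169/6 + (1/3)·(157/6), so (8/9)p_{Streamly} = 332/9 and p_{Streamly} = 41.5.
Then p_{Vidio} = 157/6 + (1/3)·41.5 = 40.
q_{Streamly} = 121 − 3·41.5 + 2·40 = 76.5.
Profit = (41.5 − 16)·76.5 = 1950.75.

1950.75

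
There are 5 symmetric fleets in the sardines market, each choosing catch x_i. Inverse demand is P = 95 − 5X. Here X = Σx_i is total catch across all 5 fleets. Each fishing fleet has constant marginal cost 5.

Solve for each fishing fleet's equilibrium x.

A representative fishing fleet's profit is π_i = x_i(95 − 5X) − 5x_i, with X = x_i + Σ_{j≠i} x_j.
First-order condition: 90 − 10x_i − 5Σ_{j≠i} x_j = 0.
With identical fishing fleets, set every x_j = x: then 90 − 10x − 20x = 0, i.e. x = 90/30 = 3.

3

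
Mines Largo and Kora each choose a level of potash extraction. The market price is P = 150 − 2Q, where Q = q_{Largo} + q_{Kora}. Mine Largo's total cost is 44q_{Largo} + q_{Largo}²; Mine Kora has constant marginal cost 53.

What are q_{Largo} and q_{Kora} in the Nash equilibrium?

11.5, 18.5

Mine Largo's profit: π = q_{Largo}(150 − 2(q_{Largo} + q_{Kora})) − 44q_{Largo} − q_{Largo}².
∂π/∂q_{Largo} = 106 − 6q_{Largo} − 2q_{Kora} = 0, so q_{Largo} = 53/3 − (1/3)q_{Kora}.
For Kora: ∂π/∂q_{Kora} = 97 − 4q_{Kora} − 2q_{Largo} = 0 ⇒ q_{Kora} = 24.25 − 0.5q_{Largo}.
Substituting the second reaction function into the first: q_{Largo} = 53/3 − (1/3)(24.25 − 0.5q_{Largo}), which gives (5/6)q_{Largo} = 115/12 ⇒ q_{Largo} = 11.5.
Then q_{Kora} = 24.25 − 0.5·11.5 = 18.5.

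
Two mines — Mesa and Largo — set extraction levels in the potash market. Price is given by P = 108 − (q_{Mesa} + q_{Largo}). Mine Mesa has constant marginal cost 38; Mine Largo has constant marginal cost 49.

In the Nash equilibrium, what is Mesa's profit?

729

Mine Mesa's profit: π = q_{Mesa}(108 − (q_{Mesa} + q_{Largo})) − 38q_{Mesa}.
∂π/∂q_{Mesa} = 70 − 2q_{Mesa} − q_{Largo} = 0, so q_{Mesa} = 35 − 0.5q_{Largo}.
By the same steps for Largo: q_{Largo} = 29.5 − 0.5q_{Mesa}.
Plugging q_{Largo} into Mesa's best response: q_{Mesa} = 35 − 0.5(29.5 − 0.5q_{Mesa}) ⇒ 0.75q_{Mesa} = 20.25, so q_{Mesa} = 27.
Then q_{Largo} = 29.5 − 0.5·27 = 16.
Price P = 108 − 43 = 65.
Mesa's profit: (65 − 38)·27 = 729.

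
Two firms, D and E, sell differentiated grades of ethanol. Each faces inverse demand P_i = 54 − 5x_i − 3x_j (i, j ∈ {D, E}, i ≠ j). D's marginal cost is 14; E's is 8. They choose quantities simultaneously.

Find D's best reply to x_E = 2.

3.4

Firm D's profit: π = x_D(54 − 5x_D − 3x_E) − 14x_D.
∂π/∂x_D = 40 − 10x_D − 3x_E = 0 ⇒ x_D = 4 − 0.3x_E.
At x_E = 2: x_D = 4 − 0.3·2 = 3.4.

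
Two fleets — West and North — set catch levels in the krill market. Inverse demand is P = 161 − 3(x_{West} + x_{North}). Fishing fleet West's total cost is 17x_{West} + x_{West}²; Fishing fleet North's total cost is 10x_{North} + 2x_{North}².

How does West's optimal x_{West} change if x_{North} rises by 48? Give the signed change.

Fishing fleet West's profit: π = x_{West}(161 − 3(x_{West} + x_{North})) − 17x_{West} − x_{West}².
∂π/∂x_{West} = 144 − 8x_{West} − 3x_{North} = 0, so x_{West} = 18 − 0.375x_{North}.
The reaction-function slope is −0.375, so a 48-unit rise in x_{North} moves x_{West} by −0.375 × 48 = −18. West's best response falls — the actions are strategic substitutes.

-18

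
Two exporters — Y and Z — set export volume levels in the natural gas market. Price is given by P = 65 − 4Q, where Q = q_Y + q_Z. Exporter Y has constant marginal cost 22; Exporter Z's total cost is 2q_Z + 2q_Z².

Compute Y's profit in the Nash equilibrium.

Exporter Y's profit: π = q_Y(65 − 4(q_Y + q_Z)) − 22q_Y.
∂π/∂q_Y = 43 − 8q_Y − 4q_Z = 0, so q_Y = 5.375 − 0.5q_Z.
For Z: ∂π/∂q_Z = 63 − 12q_Z − 4q_Y = 0 ⇒ q_Z = 5.25 − (1/3)q_Y.
Plugging q_Z into Y's best response: q_Y = 5.375 − 0.5(5.25 − (1/3)q_Y) ⇒ (5/6)q_Y = 2.75, so q_Y = 3.3.
Then q_Z = 5.25 − (1/3)·3.3 = 4.15.
Price P = 65 − 4·7.45 = 35.2.
Y's profit: (35.2 − 22)·3.3 = 43.56.

43.56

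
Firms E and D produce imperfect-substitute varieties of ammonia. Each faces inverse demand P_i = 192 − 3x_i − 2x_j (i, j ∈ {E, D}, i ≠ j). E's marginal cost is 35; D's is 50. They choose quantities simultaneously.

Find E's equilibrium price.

96.6875

Firm E's profit: π = x_E(192 − 3x_E − 2x_D) − 35x_E.
∂π/∂x_E = 157 − 6x_E − 2x_D = 0 ⇒ x_E = 157/6 − (1/3)x_D.
Similarly x_D = 71/3 − (1/3)x_E.
Solving the two reaction functions simultaneously: (1 − (−1/3)(−1/3))x_E = 157/6 − (1/3)·(71/3), so (8/9)x_E = 329/18 and x_E = 20.5625.
Then x_D = 71/3 − (1/3)·20.5625 = 16.8125.
P_E = 192 − 3·20.5625 − 2·16.8125 = 96.6875.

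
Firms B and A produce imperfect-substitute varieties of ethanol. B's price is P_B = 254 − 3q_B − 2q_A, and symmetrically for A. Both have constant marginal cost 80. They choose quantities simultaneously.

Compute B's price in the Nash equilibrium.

145.25

Firm B's profit: π = q_B(254 − 3q_B − 2q_A) − 80q_B.
∂π/∂q_B = 174 − 6q_B − 2q_A = 0 ⇒ q_B = 29 − (1/3)q_A.
The game is symmetric, so in equilibrium q_A = q_B: the reaction function gives (4/3)q_B = 29, hence q_B = 21.75.
P_B = 254 − 3·21.75 − 2·21.75 = 145.25.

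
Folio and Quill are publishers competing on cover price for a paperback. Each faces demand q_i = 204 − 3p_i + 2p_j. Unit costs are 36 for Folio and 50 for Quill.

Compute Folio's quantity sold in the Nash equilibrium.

Folio's profit: π = (p_{Folio} − 36)(204 − 3p_{Folio} + 2p_{Quill}).
∂π/∂p_{Folio} = 312 − 6p_{Folio} + 2p_{Quill} = 0 ⇒ p_{Folio} = 52 + (1/3)p_{Quill}.
Similarly p_{Quill} = 59 + (1/3)p_{Folio}.
Substituting the second reaction function into the first: p_{Folio} = 52 + (1/3)(59 + (1/3)p_{Folio}), which gives (8/9)p_{Folio} = 215/3 ⇒ p_{Folio} = 80.625.
Then p_{Quill} = 59 + (1/3)·80.625 = 85.875.
q_{Folio} = 204 − 3·80.625 + 2·85.875 = 133.875.

133.875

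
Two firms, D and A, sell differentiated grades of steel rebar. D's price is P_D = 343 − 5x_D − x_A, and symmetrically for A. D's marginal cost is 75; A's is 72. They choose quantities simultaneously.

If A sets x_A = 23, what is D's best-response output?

Firm D's profit: π = x_D(343 − 5x_D − x_A) − 75x_D.
∂π/∂x_D = 268 − 10x_D − x_A = 0 ⇒ x_D = 26.8 − 0.1x_A.
At x_A = 23: x_D = 26.8 − 0.1·23 = 24.5.

24.5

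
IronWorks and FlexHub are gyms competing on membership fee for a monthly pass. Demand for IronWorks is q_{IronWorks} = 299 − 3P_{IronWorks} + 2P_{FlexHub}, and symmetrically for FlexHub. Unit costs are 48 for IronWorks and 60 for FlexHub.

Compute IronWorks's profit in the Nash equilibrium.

IronWorks's profit: π = (P_{IronWorks} − 48)(299 − 3P_{IronWorks} + 2P_{FlexHub}).
∂π/∂P_{IronWorks} = 443 − 6P_{IronWorks} + 2P_{FlexHub} = 0 ⇒ P_{IronWorks} = 443/6 + (1/3)P_{FlexHub}.
Similarly P_{FlexHub} = 479/6 + (1/3)P_{IronWorks}.
Plugging P_{FlexHub} into IronWorks's best response: P_{IronWorks} = 443/6 + (1/3)(479/6 + (1/3)P_{IronWorks}) ⇒ (8/9)P_{IronWorks} = 904/9, so P_{IronWorks} = 113.
Then P_{FlexHub} = 479/6 + (1/3)·113 = 117.5.
q_{IronWorks} = 299 − 3·113 + 2·117.5 = 195.
Profit = (113 − 48)·195 = 12675.

12675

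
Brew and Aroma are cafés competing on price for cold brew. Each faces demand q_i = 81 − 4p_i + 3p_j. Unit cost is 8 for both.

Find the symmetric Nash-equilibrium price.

Brew's profit: π = (p_{Brew} − 8)(81 − 4p_{Brew} + 3p_{Aroma}).
∂π/∂p_{Brew} = 113 − 8p_{Brew} + 3p_{Aroma} = 0 ⇒ p_{Brew} = 14.125 + 0.375p_{Aroma}.
By symmetry p_{Aroma} = p_{Brew}; substituting into the reaction function, 0.625p_{Brew} = 14.125 and p_{Brew} = 22.6.

22.6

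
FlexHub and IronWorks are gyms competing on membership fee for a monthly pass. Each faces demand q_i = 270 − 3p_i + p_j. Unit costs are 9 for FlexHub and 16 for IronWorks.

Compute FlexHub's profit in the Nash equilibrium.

FlexHub's profit: π = (p_{FlexHub} − 9)(270 − 3p_{FlexHub} + p_{IronWorks}).
∂π/∂p_{FlexHub} = 297 − 6p_{FlexHub} + p_{IronWorks} = 0 ⇒ p_{FlexHub} = 49.5 + (1/6)p_{IronWorks}.
Similarly p_{IronWorks} = 53 + (1/6)p_{FlexHub}.
Plugging p_{IronWorks} into FlexHub's best response: p_{FlexHub} = 49.5 + (1/6)(53 + (1/6)p_{FlexHub}) ⇒ (35/36)p_{FlexHub} = 175/3, so p_{FlexHub} = 60.
Then p_{IronWorks} = 53 + (1/6)·60 = 63.
q_{FlexHub} = 270 − 3·60 + 63 = 153.
Profit = (60 − 9)·153 = 7803.

7803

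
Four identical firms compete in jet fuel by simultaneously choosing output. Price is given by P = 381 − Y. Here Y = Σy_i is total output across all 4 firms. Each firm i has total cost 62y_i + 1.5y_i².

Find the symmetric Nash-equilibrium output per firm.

39.875

A representative firm's profit is π_i = y_i(381 − Y) − 62y_i − 1.5y_i², with Y = y_i + Σ_{j≠i} y_j.
First-order condition: 319 − 5y_i − Σ_{j≠i} y_j = 0.
Imposing symmetry (y_j = y for all j) turns Σ_{j≠i} y_j into 3y, so 319 = 8y and y = 39.875.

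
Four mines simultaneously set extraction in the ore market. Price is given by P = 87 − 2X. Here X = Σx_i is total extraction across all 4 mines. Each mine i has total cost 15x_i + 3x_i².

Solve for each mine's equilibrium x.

4.5

A representative mine's profit is π_i = x_i(87 − 2X) − 15x_i − 3x_i², with X = x_i + Σ_{j≠i} x_j.
First-order condition: 72 − 10x_i − 2Σ_{j≠i} x_j = 0.
In a symmetric equilibrium every mine chooses the same x, so Σ_{j≠i} x_j = 3x. The condition becomes 72 − 16x = 0, giving x = 72/16 = 4.5.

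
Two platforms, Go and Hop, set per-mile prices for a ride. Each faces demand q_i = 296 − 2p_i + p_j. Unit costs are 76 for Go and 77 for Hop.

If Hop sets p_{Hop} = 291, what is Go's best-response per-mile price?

Go's profit: π = (p_{Go} − 76)(296 − 2p_{Go} + p_{Hop}).
∂π/∂p_{Go} = 448 − 4p_{Go} + p_{Hop} = 0 ⇒ p_{Go} = 112 + 0.25p_{Hop}.
At p_{Hop} = 291: p_{Go} = 112 + 0.25·291 = 184.75.

184.75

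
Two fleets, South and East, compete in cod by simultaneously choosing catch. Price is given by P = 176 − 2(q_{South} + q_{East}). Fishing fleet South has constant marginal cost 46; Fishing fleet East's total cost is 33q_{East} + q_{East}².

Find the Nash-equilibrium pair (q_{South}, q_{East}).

24.7, 15.6

Fishing fleet South's profit: π = q_{South}(176 − 2(q_{South} + q_{East})) − 46q_{South}.
∂π/∂q_{South} = 130 − 4q_{South} − 2q_{East} = 0, so q_{South} = 32.5 − 0.5q_{East}.
For East: ∂π/∂q_{East} = 143 − 6q_{East} − 2q_{South} = 0 ⇒ q_{East} = 143/6 − (1/3)q_{South}.
Plugging q_{East} into South's best response: q_{South} = 32.5 − 0.5(143/6 − (1/3)q_{South}) ⇒ (5/6)q_{South} = 247/12, so q_{South} = 24.7.
Then q_{East} = 143/6 − (1/3)·24.7 = 15.6.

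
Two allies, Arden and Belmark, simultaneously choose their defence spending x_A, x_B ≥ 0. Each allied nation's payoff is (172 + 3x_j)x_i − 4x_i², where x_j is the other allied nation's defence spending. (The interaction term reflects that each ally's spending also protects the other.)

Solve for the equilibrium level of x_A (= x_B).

Arden's payoff is (172 + 3x_B)x_A − 4x_A².
∂π/∂x_A = 172 + 3x_B − 8x_A = 0, so x_A = 21.5 + 0.375x_B.
By symmetry x_B = x_A; substituting into the reaction function, 0.625x_A = 21.5 and x_A = 34.4.

34.4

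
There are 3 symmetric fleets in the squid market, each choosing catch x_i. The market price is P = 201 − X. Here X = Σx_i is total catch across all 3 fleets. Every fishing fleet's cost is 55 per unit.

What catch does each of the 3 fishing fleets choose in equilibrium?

A representative fishing fleet's profit is π_i = x_i(201 − X) − 55x_i, with X = x_i + Σ_{j≠i} x_j.
First-order condition: 146 − 2x_i − Σ_{j≠i} x_j = 0.
With identical fishing fleets, set every x_j = x: then 146 − 2x − 2x = 0, i.e. x = 146/4 = 36.5.

36.5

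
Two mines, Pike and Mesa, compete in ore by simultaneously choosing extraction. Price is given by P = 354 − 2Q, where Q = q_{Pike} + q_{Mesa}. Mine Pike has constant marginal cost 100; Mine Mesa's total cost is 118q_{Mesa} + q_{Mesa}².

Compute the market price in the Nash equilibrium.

205.2

Mine Pike's profit: π = q_{Pike}(354 − 2(q_{Pike} + q_{Mesa})) − 100q_{Pike}.
∂π/∂q_{Pike} = 254 − 4q_{Pike} − 2q_{Mesa} = 0, so q_{Pike} = 63.5 − 0.5q_{Mesa}.
For Mesa: ∂π/∂q_{Mesa} = 236 − 6q_{Mesa} − 2q_{Pike} = 0 ⇒ q_{Mesa} = 118/3 − (1/3)q_{Pike}.
Substituting the second reaction function into the first: q_{Pike} = 63.5 − 0.5(118/3 − (1/3)q_{Pike}), which gives (5/6)q_{Pike} = 263/6 ⇒ q_{Pike} = 52.6.
Then q_{Mesa} = 118/3 − (1/3)·52.6 = 21.8.
Equilibrium price: P = 354 − 2·74.4 = 205.2.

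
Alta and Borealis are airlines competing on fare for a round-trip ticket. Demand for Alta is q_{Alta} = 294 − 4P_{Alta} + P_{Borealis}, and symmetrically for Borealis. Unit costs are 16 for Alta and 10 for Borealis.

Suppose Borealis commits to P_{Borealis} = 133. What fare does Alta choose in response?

61.375

Alta's profit: π = (P_{Alta} − 16)(294 − 4P_{Alta} + P_{Borealis}).
∂π/∂P_{Alta} = 358 − 8P_{Alta} + P_{Borealis} = 0 ⇒ P_{Alta} = 44.75 + 0.125P_{Borealis}.
At P_{Borealis} = 133: P_{Alta} = 44.75 + 0.125·133 = 61.375.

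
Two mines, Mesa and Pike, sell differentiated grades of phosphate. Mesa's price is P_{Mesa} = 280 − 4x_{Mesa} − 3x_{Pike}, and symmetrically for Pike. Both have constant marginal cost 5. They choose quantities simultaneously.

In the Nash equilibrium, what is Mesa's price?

Mine Mesa's profit: π = x_{Mesa}(280 − 4x_{Mesa} − 3x_{Pike}) − 5x_{Mesa}.
∂π/∂x_{Mesa} = 275 − 8x_{Mesa} − 3x_{Pike} = 0 ⇒ x_{Mesa} = 34.375 − 0.375x_{Pike}.
By symmetry x_{Pike} = x_{Mesa}; substituting into the reaction function, 1.375x_{Mesa} = 34.375 and x_{Mesa} = 25.
P_{Mesa} = 280 − 4·25 − 3·25 = 105.

105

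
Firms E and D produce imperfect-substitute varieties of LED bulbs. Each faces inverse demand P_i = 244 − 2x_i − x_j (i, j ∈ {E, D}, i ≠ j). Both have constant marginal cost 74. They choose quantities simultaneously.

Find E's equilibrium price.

142

Firm E's profit: π = x_E(244 − 2x_E − x_D) − 74x_E.
∂π/∂x_E = 170 − 4x_E − x_D = 0 ⇒ x_E = 42.5 − 0.25x_D.
Setting x_E = x_D in the reaction function: x_E = 42.5 − 0.25x_E, so x_E = 42.5 / 1.25 = 34.
P_E = 244 − 2·34 − 34 = 142.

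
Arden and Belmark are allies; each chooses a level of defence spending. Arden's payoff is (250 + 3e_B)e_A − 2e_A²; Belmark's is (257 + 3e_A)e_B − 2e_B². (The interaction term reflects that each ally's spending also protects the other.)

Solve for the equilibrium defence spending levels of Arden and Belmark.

253, 254

Expanding Arden's payoff: 250e_A + 3e_Be_A − 2e_A².
∂π/∂e_A = 250 + 3e_B − 4e_A = 0, so e_A = 62.5 + 0.75e_B.
Likewise for Belmark: e_B = 64.25 + 0.75e_A.
Solving the two reaction functions simultaneously: (1 − (0.75)(0.75))e_A = 62.5 + 0.75·64.25, so 0.4375e_A = 110.6875 and e_A = 253.
Then e_B = 64.25 + 0.75·253 = 254.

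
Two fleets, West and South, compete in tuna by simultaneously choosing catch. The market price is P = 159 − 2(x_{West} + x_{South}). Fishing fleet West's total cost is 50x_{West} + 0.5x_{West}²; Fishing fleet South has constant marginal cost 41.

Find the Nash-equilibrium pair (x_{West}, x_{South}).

12.5, 23.25

Fishing fleet West's profit: π = x_{West}(159 − 2(x_{West} + x_{South})) − 50x_{West} − 0.5x_{West}².
∂π/∂x_{West} = 109 − 5x_{West} − 2x_{South} = 0, so x_{West} = 21.8 − 0.4x_{South}.
For South: ∂π/∂x_{South} = 118 − 4x_{South} − 2x_{West} = 0 ⇒ x_{South} = 29.5 − 0.5x_{West}.
Plugging x_{South} into West's best response: x_{West} = 21.8 − 0.4(29.5 − 0.5x_{West}) ⇒ 0.8x_{West} = 10, so x_{West} = 12.5.
Then x_{South} = 29.5 − 0.5·12.5 = 23.25.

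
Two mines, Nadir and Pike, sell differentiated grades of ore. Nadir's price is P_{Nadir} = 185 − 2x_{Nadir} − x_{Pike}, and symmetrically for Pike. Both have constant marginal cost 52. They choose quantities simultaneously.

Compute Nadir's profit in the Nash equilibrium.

Mine Nadir's profit: π = x_{Nadir}(185 − 2x_{Nadir} − x_{Pike}) − 52x_{Nadir}.
∂π/∂x_{Nadir} = 133 − 4x_{Nadir} − x_{Pike} = 0 ⇒ x_{Nadir} = 33.25 − 0.25x_{Pike}.
By symmetry x_{Pike} = x_{Nadir}; substituting into the reaction function, 1.25x_{Nadir} = 33.25 and x_{Nadir} = 26.6.
P_{Nadir} = 185 − 2·26.6 − 26.6 = 105.2.
Profit = (105.2 − 52)·26.6 = 1415.12.

1415.12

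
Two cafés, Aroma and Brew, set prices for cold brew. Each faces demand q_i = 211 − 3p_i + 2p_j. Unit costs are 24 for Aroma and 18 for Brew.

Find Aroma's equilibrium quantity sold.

Aroma's profit: π = (p_{Aroma} − 24)(211 − 3p_{Aroma} + 2p_{Brew}).
∂π/∂p_{Aroma} = 283 − 6p_{Aroma} + 2p_{Brew} = 0 ⇒ p_{Aroma} = 283/6 + (1/3)p_{Brew}.
Similarly p_{Brew} = 265/6 + (1/3)p_{Aroma}.
Substituting the second reaction function into the first: p_{Aroma} = 283/6 + (1/3)(265/6 + (1/3)p_{Aroma}), which gives (8/9)p_{Aroma} = 557/9 ⇒ p_{Aroma} = 69.625.
Then p_{Brew} = 265/6 + (1/3)·69.625 = 67.375.
q_{Aroma} = 211 − 3·69.625 + 2·67.375 = 136.875.

136.875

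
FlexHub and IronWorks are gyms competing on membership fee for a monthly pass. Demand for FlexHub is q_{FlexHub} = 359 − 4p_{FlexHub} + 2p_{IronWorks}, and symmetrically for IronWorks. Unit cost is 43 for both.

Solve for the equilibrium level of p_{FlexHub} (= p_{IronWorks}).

FlexHub's profit: π = (p_{FlexHub} − 43)(359 − 4p_{FlexHub} + 2p_{IronWorks}).
∂π/∂p_{FlexHub} = 531 − 8p_{FlexHub} + 2p_{IronWorks} = 0 ⇒ p_{FlexHub} = 66.375 + 0.25p_{IronWorks}.
Setting p_{FlexHub} = p_{IronWorks} in the reaction function: p_{FlexHub} = 66.375 + 0.25p_{FlexHub}, so p_{FlexHub} = 66.375 / 0.75 = 88.5.

88.5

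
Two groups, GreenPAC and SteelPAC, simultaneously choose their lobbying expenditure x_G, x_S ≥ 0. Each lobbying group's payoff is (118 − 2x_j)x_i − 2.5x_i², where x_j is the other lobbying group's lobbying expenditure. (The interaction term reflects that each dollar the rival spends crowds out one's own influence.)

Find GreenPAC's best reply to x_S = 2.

GreenPAC's payoff is (118 − 2x_S)x_G − 2.5x_G².
∂π/∂x_G = 118 − 2x_S − 5x_G = 0, so x_G = 23.6 − 0.4x_S.
At x_S = 2: x_G = 23.6 − 0.4·2 = 22.8.

22.8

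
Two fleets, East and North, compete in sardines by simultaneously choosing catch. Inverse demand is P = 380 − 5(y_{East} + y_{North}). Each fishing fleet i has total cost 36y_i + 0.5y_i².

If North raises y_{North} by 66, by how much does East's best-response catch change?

-30

Fishing fleet East's profit: π = y_{East}(380 − 5(y_{East} + y_{North})) − 36y_{East} − 0.5y_{East}².
∂π/∂y_{East} = 344 − 11y_{East} − 5y_{North} = 0, so y_{East} = 344/11 − (5/11)y_{North}.
The reaction-function slope is −5/11, so a 66-unit rise in y_{North} moves y_{East} by −5/11 × 66 = −30. East's best response falls — the actions are strategic substitutes.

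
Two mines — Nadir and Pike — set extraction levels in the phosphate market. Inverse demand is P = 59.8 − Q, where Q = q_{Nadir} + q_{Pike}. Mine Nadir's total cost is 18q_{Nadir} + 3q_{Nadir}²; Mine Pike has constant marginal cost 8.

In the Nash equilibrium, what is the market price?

Mine Nadir's profit: π = q_{Nadir}(59.8 − (q_{Nadir} + q_{Pike})) − 18q_{Nadir} − 3q_{Nadir}².
∂π/∂q_{Nadir} = 41.8 − 8q_{Nadir} − q_{Pike} = 0, so q_{Nadir} = 5.225 − 0.125q_{Pike}.
For Pike: ∂π/∂q_{Pike} = 51.8 − 2q_{Pike} − q_{Nadir} = 0 ⇒ q_{Pike} = 25.9 − 0.5q_{Nadir}.
Substituting the second reaction function into the first: q_{Nadir} = 5.225 − 0.125(25.9 − 0.5q_{Nadir}), which gives 0.9375q_{Nadir} = 1.9875 ⇒ q_{Nadir} = 2.12.
Then q_{Pike} = 25.9 − 0.5·2.12 = 24.84.
Equilibrium price: P = 59.8 − 26.96 = 32.84.

32.84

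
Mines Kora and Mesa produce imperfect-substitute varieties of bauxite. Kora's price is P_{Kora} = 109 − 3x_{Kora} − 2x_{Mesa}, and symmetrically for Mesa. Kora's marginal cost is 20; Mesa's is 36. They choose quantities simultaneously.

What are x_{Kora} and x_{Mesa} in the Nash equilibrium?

Mine Kora's profit: π = x_{Kora}(109 − 3x_{Kora} − 2x_{Mesa}) − 20x_{Kora}.
∂π/∂x_{Kora} = 89 − 6x_{Kora} − 2x_{Mesa} = 0 ⇒ x_{Kora} = 89/6 − (1/3)x_{Mesa}.
Similarly x_{Mesa} = 73/6 − (1/3)x_{Kora}.
Substituting the second reaction function into the first: x_{Kora} = 89/6 − (1/3)(73/6 − (1/3)x_{Kora}), which gives (8/9)x_{Kora} = 97/9 ⇒ x_{Kora} = 12.125.
Then x_{Mesa} = 73/6 − (1/3)·12.125 = 8.125.

12.125, 8.125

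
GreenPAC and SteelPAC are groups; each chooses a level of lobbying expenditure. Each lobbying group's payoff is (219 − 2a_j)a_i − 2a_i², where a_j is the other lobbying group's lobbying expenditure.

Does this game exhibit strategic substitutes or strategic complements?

strategic substitutes

GreenPAC's payoff is (219 − 2a_S)a_G − 2a_G².
∂π/∂a_G = 219 − 2a_S − 4a_G = 0, so a_G = 54.75 − 0.5a_S.
The best-response slope da_G/da_S = −0.5 < 0: the reaction function is downward-sloping, so the choices are strategic substitutes.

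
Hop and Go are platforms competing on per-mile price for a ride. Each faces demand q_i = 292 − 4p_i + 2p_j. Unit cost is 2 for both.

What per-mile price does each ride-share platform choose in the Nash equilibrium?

Hop's profit: π = (p_{Hop} − 2)(292 − 4p_{Hop} + 2p_{Go}).
∂π/∂p_{Hop} = 300 − 8p_{Hop} + 2p_{Go} = 0 ⇒ p_{Hop} = 37.5 + 0.25p_{Go}.
The game is symmetric, so in equilibrium p_{Go} = p_{Hop}: the reaction function gives 0.75p_{Hop} = 37.5, hence p_{Hop} = 50.

50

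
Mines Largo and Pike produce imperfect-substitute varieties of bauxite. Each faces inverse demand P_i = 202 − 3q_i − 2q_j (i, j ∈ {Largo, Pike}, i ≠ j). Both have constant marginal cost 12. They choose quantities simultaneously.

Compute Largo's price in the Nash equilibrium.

83.25

Mine Largo's profit: π = q_{Largo}(202 − 3q_{Largo} − 2q_{Pike}) − 12q_{Largo}.
∂π/∂q_{Largo} = 190 − 6q_{Largo} − 2q_{Pike} = 0 ⇒ q_{Largo} = 95/3 − (1/3)q_{Pike}.
Setting q_{Largo} = q_{Pike} in the reaction function: q_{Largo} = 95/3 − (1/3)q_{Largo}, so q_{Largo} = (95/3) / (4/3) = 23.75.
P_{Largo} = 202 − 3·23.75 − 2·23.75 = 83.25.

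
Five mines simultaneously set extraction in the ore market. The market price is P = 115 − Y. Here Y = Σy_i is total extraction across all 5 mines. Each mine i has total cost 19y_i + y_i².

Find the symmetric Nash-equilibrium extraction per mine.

A representative mine's profit is π_i = y_i(115 − Y) − 19y_i − y_i², with Y = y_i + Σ_{j≠i} y_j.
First-order condition: 96 − 4y_i − Σ_{j≠i} y_j = 0.
Imposing symmetry (y_j = y for all j) turns Σ_{j≠i} y_j into 4y, so 96 = 8y and y = 12.

12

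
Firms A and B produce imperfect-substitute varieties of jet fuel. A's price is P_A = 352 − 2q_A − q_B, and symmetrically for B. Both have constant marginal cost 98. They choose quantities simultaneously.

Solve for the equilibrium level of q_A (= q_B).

Firm A's profit: π = q_A(352 − 2q_A − q_B) − 98q_A.
∂π/∂q_A = 254 − 4q_A − q_B = 0 ⇒ q_A = 63.5 − 0.25q_B.
The game is symmetric, so in equilibrium q_B = q_A: the reaction function gives 1.25q_A = 63.5, hence q_A = 50.8.

50.8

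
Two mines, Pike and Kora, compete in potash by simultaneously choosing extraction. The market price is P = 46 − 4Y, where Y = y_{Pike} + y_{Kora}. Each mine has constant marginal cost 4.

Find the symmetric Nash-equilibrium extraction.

3.5

Mine Pike's profit: π = y_{Pike}(46 − 4(y_{Pike} + y_{Kora})) − 4y_{Pike}.
∂π/∂y_{Pike} = 42 − 8y_{Pike} − 4y_{Kora} = 0, so y_{Pike} = 5.25 − 0.5y_{Kora}.
The game is symmetric, so in equilibrium y_{Kora} = y_{Pike}: the reaction function gives 1.5y_{Pike} = 5.25, hence y_{Pike} = 3.5.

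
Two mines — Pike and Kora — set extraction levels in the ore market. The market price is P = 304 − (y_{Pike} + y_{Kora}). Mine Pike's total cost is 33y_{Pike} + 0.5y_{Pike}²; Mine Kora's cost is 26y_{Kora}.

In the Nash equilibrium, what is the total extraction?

Mine Pike's profit: π = y_{Pike}(304 − (y_{Pike} + y_{Kora})) − 33y_{Pike} − 0.5y_{Pike}².
∂π/∂y_{Pike} = 271 − 3y_{Pike} − y_{Kora} = 0, so y_{Pike} = 271/3 − (1/3)y_{Kora}.
For Kora: ∂π/∂y_{Kora} = 278 − 2y_{Kora} − y_{Pike} = 0 ⇒ y_{Kora} = 139 − 0.5y_{Pike}.
Plugging y_{Kora} into Pike's best response: y_{Pike} = 271/3 − (1/3)(139 − 0.5y_{Pike}) ⇒ (5/6)y_{Pike} = 44, so y_{Pike} = 52.8.
Then y_{Kora} = 139 − 0.5·52.8 = 112.6.
Total extraction: 52.8 + 112.6 = 165.4.

165.4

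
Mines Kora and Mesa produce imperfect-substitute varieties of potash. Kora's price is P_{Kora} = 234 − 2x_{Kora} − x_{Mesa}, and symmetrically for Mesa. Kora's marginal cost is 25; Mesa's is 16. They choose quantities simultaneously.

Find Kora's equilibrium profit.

Mine Kora's profit: π = x_{Kora}(234 − 2x_{Kora} − x_{Mesa}) − 25x_{Kora}.
∂π/∂x_{Kora} = 209 − 4x_{Kora} − x_{Mesa} = 0 ⇒ x_{Kora} = 52.25 − 0.25x_{Mesa}.
Similarly x_{Mesa} = 54.5 − 0.25x_{Kora}.
Plugging x_{Mesa} into Kora's best response: x_{Kora} = 52.25 − 0.25(54.5 − 0.25x_{Kora}) ⇒ 0.9375x_{Kora} = 38.625, so x_{Kora} = 41.2.
Then x_{Mesa} = 54.5 − 0.25·41.2 = 44.2.
P_{Kora} = 234 − 2·41.2 − 44.2 = 107.4.
Profit = (107.4 − 25)·41.2 = 3394.88.

3394.88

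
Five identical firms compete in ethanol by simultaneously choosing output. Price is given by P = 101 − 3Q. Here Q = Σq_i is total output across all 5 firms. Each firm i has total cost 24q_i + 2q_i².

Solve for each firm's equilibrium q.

3.5

A representative firm's profit is π_i = q_i(101 − 3Q) − 24q_i − 2q_i², with Q = q_i + Σ_{j≠i} q_j.
First-order condition: 77 − 10q_i − 3Σ_{j≠i} q_j = 0.
In a symmetric equilibrium every firm chooses the same q, so Σ_{j≠i} q_j = 4q. The condition becomes 77 − 22q = 0, giving q = 77/22 = 3.5.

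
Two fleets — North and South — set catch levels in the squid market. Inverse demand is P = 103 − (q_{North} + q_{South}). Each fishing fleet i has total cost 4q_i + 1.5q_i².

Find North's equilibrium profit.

Fishing fleet North's profit: π = q_{North}(103 − (q_{North} + q_{South})) − 4q_{North} − 1.5q_{North}².
∂π/∂q_{North} = 99 − 5q_{North} − q_{South} = 0, so q_{North} = 19.8 − 0.2q_{South}.
Setting q_{North} = q_{South} in the reaction function: q_{North} = 19.8 − 0.2q_{North}, so q_{North} = 19.8 / 1.2 = 16.5.
Price P = 103 − 33 = 70.
North's profit: (70 − 4)·16.5 − 1.5(16.5)² = 680.625.

680.625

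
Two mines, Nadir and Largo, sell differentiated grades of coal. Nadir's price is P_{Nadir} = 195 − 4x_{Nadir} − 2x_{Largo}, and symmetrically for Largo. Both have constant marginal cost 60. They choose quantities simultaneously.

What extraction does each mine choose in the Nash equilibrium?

13.5

Mine Nadir's profit: π = x_{Nadir}(195 − 4x_{Nadir} − 2x_{Largo}) − 60x_{Nadir}.
∂π/∂x_{Nadir} = 135 − 8x_{Nadir} − 2x_{Largo} = 0 ⇒ x_{Nadir} = 16.875 − 0.25x_{Largo}.
The game is symmetric, so in equilibrium x_{Largo} = x_{Nadir}: the reaction function gives 1.25x_{Nadir} = 16.875, hence x_{Nadir} = 13.5.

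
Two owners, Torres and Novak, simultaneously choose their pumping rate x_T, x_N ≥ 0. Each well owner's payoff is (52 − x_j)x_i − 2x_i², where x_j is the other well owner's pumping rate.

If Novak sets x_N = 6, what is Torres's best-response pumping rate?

11.5

Torres's payoff is (52 − x_N)x_T − 2x_T².
∂π/∂x_T = 52 − x_N − 4x_T = 0, so x_T = 13 − 0.25x_N.
At x_N = 6: x_T = 13 − 0.25·6 = 11.5.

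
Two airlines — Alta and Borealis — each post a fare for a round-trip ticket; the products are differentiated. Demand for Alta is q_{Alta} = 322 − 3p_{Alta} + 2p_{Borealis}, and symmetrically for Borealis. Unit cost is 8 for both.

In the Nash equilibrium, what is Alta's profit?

18486.75

Alta's profit: π = (p_{Alta} − 8)(322 − 3p_{Alta} + 2p_{Borealis}).
∂π/∂p_{Alta} = 346 − 6p_{Alta} + 2p_{Borealis} = 0 ⇒ p_{Alta} = 173/3 + (1/3)p_{Borealis}.
By symmetry p_{Borealis} = p_{Alta}; substituting into the reaction function, (2/3)p_{Alta} = 173/3 and p_{Alta} = 86.5.
q_{Alta} = 322 − 3·86.5 + 2·86.5 = 235.5.
Profit = (86.5 − 8)·235.5 = 18486.75.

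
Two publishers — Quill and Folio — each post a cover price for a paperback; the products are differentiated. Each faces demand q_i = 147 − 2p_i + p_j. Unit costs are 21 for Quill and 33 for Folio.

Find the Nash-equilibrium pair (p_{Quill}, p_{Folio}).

64.6, 69.4

Quill's profit: π = (p_{Quill} − 21)(147 − 2p_{Quill} + p_{Folio}).
∂π/∂p_{Quill} = 189 − 4p_{Quill} + p_{Folio} = 0 ⇒ p_{Quill} = 47.25 + 0.25p_{Folio}.
Similarly p_{Folio} = 53.25 + 0.25p_{Quill}.
Plugging p_{Folio} into Quill's best response: p_{Quill} = 47.25 + 0.25(53.25 + 0.25p_{Quill}) ⇒ 0.9375p_{Quill} = 60.5625, so p_{Quill} = 64.6.
Then p_{Folio} = 53.25 + 0.25·64.6 = 69.4.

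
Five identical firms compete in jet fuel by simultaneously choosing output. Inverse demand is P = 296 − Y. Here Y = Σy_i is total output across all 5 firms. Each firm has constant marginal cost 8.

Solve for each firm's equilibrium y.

48

A representative firm's profit is π_i = y_i(296 − Y) − 8y_i, with Y = y_i + Σ_{j≠i} y_j.
First-order condition: 288 − 2y_i − Σ_{j≠i} y_j = 0.
In a symmetric equilibrium every firm chooses the same y, so Σ_{j≠i} y_j = 4y. The condition becomes 288 − 6y = 0, giving y = 288/6 = 48.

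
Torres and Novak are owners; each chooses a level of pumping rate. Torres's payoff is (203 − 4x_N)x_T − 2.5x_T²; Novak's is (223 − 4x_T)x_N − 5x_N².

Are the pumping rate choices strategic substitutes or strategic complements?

Expanding Torres's payoff: 203x_T − 4x_Nx_T − 2.5x_T².
∂π/∂x_T = 203 − 4x_N − 5x_T = 0, so x_T = 40.6 − 0.8x_N.
The best-response slope dx_T/dx_N = −0.8 < 0: the reaction function is downward-sloping, so the choices are strategic substitutes.

strategic substitutes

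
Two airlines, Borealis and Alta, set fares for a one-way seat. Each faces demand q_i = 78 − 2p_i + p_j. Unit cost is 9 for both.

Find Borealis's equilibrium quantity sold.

Borealis's profit: π = (p_{Borealis} − 9)(78 − 2p_{Borealis} + p_{Alta}).
∂π/∂p_{Borealis} = 96 − 4p_{Borealis} + p_{Alta} = 0 ⇒ p_{Borealis} = 24 + 0.25p_{Alta}.
By symmetry p_{Alta} = p_{Borealis}; substituting into the reaction function, 0.75p_{Borealis} = 24 and p_{Borealis} = 32.
q_{Borealis} = 78 − 2·32 + 32 = 46.

46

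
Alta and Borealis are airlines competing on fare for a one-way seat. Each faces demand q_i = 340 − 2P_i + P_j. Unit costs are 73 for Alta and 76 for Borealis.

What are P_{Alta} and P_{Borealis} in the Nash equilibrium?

Alta's profit: π = (P_{Alta} − 73)(340 − 2P_{Alta} + P_{Borealis}).
∂π/∂P_{Alta} = 486 − 4P_{Alta} + P_{Borealis} = 0 ⇒ P_{Alta} = 121.5 + 0.25P_{Borealis}.
Similarly P_{Borealis} = 123 + 0.25P_{Alta}.
Solving the two reaction functions simultaneously: (1 − (0.25)(0.25))P_{Alta} = 121.5 + 0.25·123, so 0.9375P_{Alta} = 152.25 and P_{Alta} = 162.4.
Then P_{Borealis} = 123 + 0.25·162.4 = 163.6.

162.4, 163.6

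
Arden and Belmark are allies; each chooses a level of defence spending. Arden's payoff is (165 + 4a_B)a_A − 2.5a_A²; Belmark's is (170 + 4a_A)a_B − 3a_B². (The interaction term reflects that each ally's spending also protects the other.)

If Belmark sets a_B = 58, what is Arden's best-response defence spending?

79.4

Expanding Arden's payoff: 165a_A + 4a_Ba_A − 2.5a_A².
∂π/∂a_A = 165 + 4a_B − 5a_A = 0, so a_A = 33 + 0.8a_B.
At a_B = 58: a_A = 33 + 0.8·58 = 79.4.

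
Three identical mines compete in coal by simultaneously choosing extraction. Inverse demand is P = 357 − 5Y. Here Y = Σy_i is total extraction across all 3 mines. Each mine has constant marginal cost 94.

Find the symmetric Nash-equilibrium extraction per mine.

13.15

A representative mine's profit is π_i = y_i(357 − 5Y) − 94y_i, with Y = y_i + Σ_{j≠i} y_j.
First-order condition: 263 − 10y_i − 5Σ_{j≠i} y_j = 0.
Imposing symmetry (y_j = y for all j) turns Σ_{j≠i} y_j into 2y, so 263 = 20y and y = 13.15.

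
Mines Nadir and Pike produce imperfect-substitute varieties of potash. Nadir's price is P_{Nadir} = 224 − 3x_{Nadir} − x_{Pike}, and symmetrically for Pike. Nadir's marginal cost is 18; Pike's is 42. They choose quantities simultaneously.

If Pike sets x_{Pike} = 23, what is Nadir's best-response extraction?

30.5

Mine Nadir's profit: π = x_{Nadir}(224 − 3x_{Nadir} − x_{Pike}) − 18x_{Nadir}.
∂π/∂x_{Nadir} = 206 − 6x_{Nadir} − x_{Pike} = 0 ⇒ x_{Nadir} = 103/3 − (1/6)x_{Pike}.
At x_{Pike} = 23: x_{Nadir} = 103/3 − (1/6)·23 = 30.5.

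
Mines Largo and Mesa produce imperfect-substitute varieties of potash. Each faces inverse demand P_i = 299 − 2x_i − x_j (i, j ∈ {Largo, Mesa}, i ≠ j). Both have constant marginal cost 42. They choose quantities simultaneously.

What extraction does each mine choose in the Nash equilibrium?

51.4

Mine Largo's profit: π = x_{Largo}(299 − 2x_{Largo} − x_{Mesa}) − 42x_{Largo}.
∂π/∂x_{Largo} = 257 − 4x_{Largo} − x_{Mesa} = 0 ⇒ x_{Largo} = 64.25 − 0.25x_{Mesa}.
Setting x_{Largo} = x_{Mesa} in the reaction function: x_{Largo} = 64.25 − 0.25x_{Largo}, so x_{Largo} = 64.25 / 1.25 = 51.4.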